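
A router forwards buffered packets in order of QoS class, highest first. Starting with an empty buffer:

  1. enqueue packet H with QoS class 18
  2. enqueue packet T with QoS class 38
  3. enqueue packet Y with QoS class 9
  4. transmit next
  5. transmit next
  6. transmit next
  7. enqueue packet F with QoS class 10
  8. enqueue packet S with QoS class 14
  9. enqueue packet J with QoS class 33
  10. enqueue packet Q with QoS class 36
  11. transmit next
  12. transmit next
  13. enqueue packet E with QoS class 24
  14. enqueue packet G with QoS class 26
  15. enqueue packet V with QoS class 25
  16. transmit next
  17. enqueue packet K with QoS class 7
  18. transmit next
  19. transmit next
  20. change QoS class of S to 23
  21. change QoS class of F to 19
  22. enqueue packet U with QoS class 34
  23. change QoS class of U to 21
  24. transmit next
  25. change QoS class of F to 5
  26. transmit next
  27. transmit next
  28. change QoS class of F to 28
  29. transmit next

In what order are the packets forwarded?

add H (QoS class 18) → {H:18}
add T (QoS class 38) → {T:38, H:18}
add Y (QoS class 9) → {T:38, H:18, Y:9}
transmit next → T; now {H:18, Y:9}
transmit next → H; now {Y:9}
transmit next → Y; now {}
add F (QoS class 10) → {F:10}
add S (QoS class 14) → {S:14, F:10}
add J (QoS class 33) → {J:33, S:14, F:10}
add Q (QoS class 36) → {Q:36, J:33, S:14, F:10}
transmit next → Q; now {J:33, S:14, F:10}
transmit next → J; now {S:14, F:10}
add E (QoS class 24) → {E:24, S:14, F:10}
add G (QoS class 26) → {G:26, E:24, S:14, F:10}
add V (QoS class 25) → {G:26, V:25, E:24, S:14, F:10}
transmit next → G; now {V:25, E:24, S:14, F:10}
add K (QoS class 7) → {V:25, E:24, S:14, F:10, K:7}
transmit next → V; now {E:24, S:14, F:10, K:7}
transmit next → E; now {S:14, F:10, K:7}
update S to QoS class 23 → {S:23, F:10, K:7}
update F to QoS class 19 → {S:23, F:19, K:7}
add U (QoS class 34) → {U:34, S:23, F:19, K:7}
update U to QoS class 21 → {S:23, U:21, F:19, K:7}
transmit next → S; now {U:21, F:19, K:7}
update F to QoS class 5 → {U:21, K:7, F:5}
transmit next → U; now {K:7, F:5}
transmit next → K; now {F:5}
update F to QoS class 28 → {F:28}
transmit next → F; now {}

T → H → Y → Q → J → G → V → E → S → U → K → F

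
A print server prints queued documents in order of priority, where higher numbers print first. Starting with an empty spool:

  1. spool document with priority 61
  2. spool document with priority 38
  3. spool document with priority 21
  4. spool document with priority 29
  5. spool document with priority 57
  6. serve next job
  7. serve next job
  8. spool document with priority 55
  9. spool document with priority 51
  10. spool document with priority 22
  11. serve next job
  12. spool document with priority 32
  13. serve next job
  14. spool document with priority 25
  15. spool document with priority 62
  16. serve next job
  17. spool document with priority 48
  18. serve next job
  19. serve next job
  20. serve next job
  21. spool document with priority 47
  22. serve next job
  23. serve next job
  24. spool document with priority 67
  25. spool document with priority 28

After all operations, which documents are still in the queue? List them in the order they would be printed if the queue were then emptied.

67 → 28 → 25 → 22 → 21

insert 61 → {61}
insert 38 → {61, 38}
insert 21 → {61, 38, 21}
insert 29 → {61, 38, 29, 21}
insert 57 → {61, 57, 38, 29, 21}
serve next job → 61; now {57, 38, 29, 21}
serve next job → 57; now {38, 29, 21}
insert 55 → {55, 38, 29, 21}
insert 51 → {55, 51, 38, 29, 21}
insert 22 → {55, 51, 38, 29, 22, 21}
serve next job → 55; now {51, 38, 29, 22, 21}
insert 32 → {51, 38, 32, 29, 22, 21}
serve next job → 51; now {38, 32, 29, 22, 21}
insert 25 → {38, 32, 29, 25, 22, 21}
insert 62 → {62, 38, 32, 29, 25, 22, 21}
serve next job → 62; now {38, 32, 29, 25, 22, 21}
insert 48 → {48, 38, 32, 29, 25, 22, 21}
serve next job → 48; now {38, 32, 29, 25, 22, 21}
serve next job → 38; now {32, 29, 25, 22, 21}
serve next job → 32; now {29, 25, 22, 21}
insert 47 → {47, 29, 25, 22, 21}
serve next job → 47; now {29, 25, 22, 21}
serve next job → 29; now {25, 22, 21}
insert 67 → {67, 25, 22, 21}
insert 28 → {67, 28, 25, 22, 21}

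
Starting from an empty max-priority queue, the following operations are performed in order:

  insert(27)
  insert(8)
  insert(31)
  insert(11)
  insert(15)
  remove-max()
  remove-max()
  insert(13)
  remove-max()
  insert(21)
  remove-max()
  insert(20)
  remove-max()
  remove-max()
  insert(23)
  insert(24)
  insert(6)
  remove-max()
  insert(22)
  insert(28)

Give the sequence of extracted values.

31, 27, 15, 21, 20, 13, 24

insert 27 → {27}
insert 8 → {27, 8}
insert 31 → {31, 27, 8}
insert 11 → {31, 27, 11, 8}
insert 15 → {31, 27, 15, 11, 8}
remove-max → 31; now {27, 15, 11, 8}
remove-max → 27; now {15, 11, 8}
insert 13 → {15, 13, 11, 8}
remove-max → 15; now {13, 11, 8}
insert 21 → {21, 13, 11, 8}
remove-max → 21; now {13, 11, 8}
insert 20 → {20, 13, 11, 8}
remove-max → 20; now {13, 11, 8}
remove-max → 13; now {11, 8}
insert 23 → {23, 11, 8}
insert 24 → {24, 23, 11, 8}
insert 6 → {24, 23, 11, 8, 6}
remove-max → 24; now {23, 11, 8, 6}
insert 22 → {23, 22, 11, 8, 6}
insert 28 → {28, 23, 22, 11, 8, 6}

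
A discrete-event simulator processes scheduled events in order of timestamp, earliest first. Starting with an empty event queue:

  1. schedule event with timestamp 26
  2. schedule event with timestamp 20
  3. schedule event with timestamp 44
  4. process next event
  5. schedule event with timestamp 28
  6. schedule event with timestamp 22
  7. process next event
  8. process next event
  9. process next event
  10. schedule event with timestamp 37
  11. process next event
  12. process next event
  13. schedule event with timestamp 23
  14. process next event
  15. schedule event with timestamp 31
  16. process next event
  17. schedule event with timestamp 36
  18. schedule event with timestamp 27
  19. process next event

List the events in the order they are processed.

insert 26 → {26}
insert 20 → {20, 26}
insert 44 → {20, 26, 44}
process next event → 20; now {26, 44}
insert 28 → {26, 28, 44}
insert 22 → {22, 26, 28, 44}
process next event → 22; now {26, 28, 44}
process next event → 26; now {28, 44}
process next event → 28; now {44}
insert 37 → {37, 44}
process next event → 37; now {44}
process next event → 44; now {}
insert 23 → {23}
process next event → 23; now {}
insert 31 → {31}
process next event → 31; now {}
insert 36 → {36}
insert 27 → {27, 36}
process next event → 27; now {36}

20, 22, 26, 28, 37, 44, 23, 31, 27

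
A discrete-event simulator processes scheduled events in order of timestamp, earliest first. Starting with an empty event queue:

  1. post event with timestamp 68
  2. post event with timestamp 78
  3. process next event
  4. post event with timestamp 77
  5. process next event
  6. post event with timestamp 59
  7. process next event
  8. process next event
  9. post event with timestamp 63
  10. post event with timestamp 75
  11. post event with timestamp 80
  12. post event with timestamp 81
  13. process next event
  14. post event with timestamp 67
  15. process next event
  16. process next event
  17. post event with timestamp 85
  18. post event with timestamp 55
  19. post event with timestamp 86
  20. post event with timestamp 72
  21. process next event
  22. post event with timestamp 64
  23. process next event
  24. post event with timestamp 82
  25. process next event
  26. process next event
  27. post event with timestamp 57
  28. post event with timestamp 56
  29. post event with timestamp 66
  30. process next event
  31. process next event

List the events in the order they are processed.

68 → 77 → 59 → 78 → 63 → 67 → 75 → 55 → 64 → 72 → 80 → 56 → 57

insert 68 → {68}
insert 78 → {68, 78}
process next event → 68; now {78}
insert 77 → {77, 78}
process next event → 77; now {78}
insert 59 → {59, 78}
process next event → 59; now {78}
process next event → 78; now {}
insert 63 → {63}
insert 75 → {63, 75}
insert 80 → {63, 75, 80}
insert 81 → {63, 75, 80, 81}
process next event → 63; now {75, 80, 81}
insert 67 → {67, 75, 80, 81}
process next event → 67; now {75, 80, 81}
process next event → 75; now {80, 81}
insert 85 → {80, 81, 85}
insert 55 → {55, 80, 81, 85}
insert 86 → {55, 80, 81, 85, 86}
insert 72 → {55, 72, 80, 81, 85, 86}
process next event → 55; now {72, 80, 81, 85, 86}
insert 64 → {64, 72, 80, 81, 85, 86}
process next event → 64; now {72, 80, 81, 85, 86}
insert 82 → {72, 80, 81, 82, 85, 86}
process next event → 72; now {80, 81, 82, 85, 86}
process next event → 80; now {81, 82, 85, 86}
insert 57 → {57, 81, 82, 85, 86}
insert 56 → {56, 57, 81, 82, 85, 86}
insert 66 → {56, 57, 66, 81, 82, 85, 86}
process next event → 56; now {57, 66, 81, 82, 85, 86}
process next event → 57; now {66, 81, 82, 85, 86}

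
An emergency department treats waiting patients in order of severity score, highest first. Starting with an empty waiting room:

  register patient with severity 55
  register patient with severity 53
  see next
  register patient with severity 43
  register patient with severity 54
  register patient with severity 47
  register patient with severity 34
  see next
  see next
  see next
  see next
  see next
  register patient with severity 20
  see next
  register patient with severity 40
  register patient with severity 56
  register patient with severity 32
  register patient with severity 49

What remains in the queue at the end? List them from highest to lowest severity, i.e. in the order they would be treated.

insert 55 → {55}
insert 53 → {55, 53}
see next → 55; now {53}
insert 43 → {53, 43}
insert 54 → {54, 53, 43}
insert 47 → {54, 53, 47, 43}
insert 34 → {54, 53, 47, 43, 34}
see next → 54; now {53, 47, 43, 34}
see next → 53; now {47, 43, 34}
see next → 47; now {43, 34}
see next → 43; now {34}
see next → 34; now {}
insert 20 → {20}
see next → 20; now {}
insert 40 → {40}
insert 56 → {56, 40}
insert 32 → {56, 40, 32}
insert 49 → {56, 49, 40, 32}

56, 49, 40, 32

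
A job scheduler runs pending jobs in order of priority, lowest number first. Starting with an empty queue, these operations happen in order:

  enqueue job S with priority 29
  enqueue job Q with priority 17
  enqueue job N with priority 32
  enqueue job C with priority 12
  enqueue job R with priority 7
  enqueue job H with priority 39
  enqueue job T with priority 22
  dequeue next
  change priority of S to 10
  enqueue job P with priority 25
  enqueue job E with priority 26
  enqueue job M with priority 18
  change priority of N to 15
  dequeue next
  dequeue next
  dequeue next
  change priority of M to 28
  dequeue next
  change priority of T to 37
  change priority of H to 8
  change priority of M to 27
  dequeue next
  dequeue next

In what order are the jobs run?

R → S → C → N → Q → H → P

add S (priority 29) → {S:29}
add Q (priority 17) → {Q:17, S:29}
add N (priority 32) → {Q:17, S:29, N:32}
add C (priority 12) → {C:12, Q:17, S:29, N:32}
add R (priority 7) → {R:7, C:12, Q:17, S:29, N:32}
add H (priority 39) → {R:7, C:12, Q:17, S:29, N:32, H:39}
add T (priority 22) → {R:7, C:12, Q:17, T:22, S:29, N:32, H:39}
dequeue next → R; now {C:12, Q:17, T:22, S:29, N:32, H:39}
update S to priority 10 → {S:10, C:12, Q:17, T:22, N:32, H:39}
add P (priority 25) → {S:10, C:12, Q:17, T:22, P:25, N:32, H:39}
add E (priority 26) → {S:10, C:12, Q:17, T:22, P:25, E:26, N:32, H:39}
add M (priority 18) → {S:10, C:12, Q:17, M:18, T:22, P:25, E:26, N:32, H:39}
update N to priority 15 → {S:10, C:12, N:15, Q:17, M:18, T:22, P:25, E:26, H:39}
dequeue next → S; now {C:12, N:15, Q:17, M:18, T:22, P:25, E:26, H:39}
dequeue next → C; now {N:15, Q:17, M:18, T:22, P:25, E:26, H:39}
dequeue next → N; now {Q:17, M:18, T:22, P:25, E:26, H:39}
update M to priority 28 → {Q:17, T:22, P:25, E:26, M:28, H:39}
dequeue next → Q; now {T:22, P:25, E:26, M:28, H:39}
update T to priority 37 → {P:25, E:26, M:28, T:37, H:39}
update H to priority 8 → {H:8, P:25, E:26, M:28, T:37}
update M to priority 27 → {H:8, P:25, E:26, M:27, T:37}
dequeue next → H; now {P:25, E:26, M:27, T:37}
dequeue next → P; now {E:26, M:27, T:37}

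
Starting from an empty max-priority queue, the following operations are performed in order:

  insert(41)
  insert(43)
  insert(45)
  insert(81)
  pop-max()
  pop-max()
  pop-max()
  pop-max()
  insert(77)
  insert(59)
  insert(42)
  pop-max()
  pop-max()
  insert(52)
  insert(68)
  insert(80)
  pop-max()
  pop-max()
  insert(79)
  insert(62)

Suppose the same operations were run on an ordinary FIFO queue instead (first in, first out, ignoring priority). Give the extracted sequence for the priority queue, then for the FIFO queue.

insert 41 → {41}
insert 43 → {43, 41}
insert 45 → {45, 43, 41}
insert 81 → {81, 45, 43, 41}
pop-max → 81; now {45, 43, 41}
pop-max → 45; now {43, 41}
pop-max → 43; now {41}
pop-max → 41; now {}
insert 77 → {77}
insert 59 → {77, 59}
insert 42 → {77, 59, 42}
pop-max → 77; now {59, 42}
pop-max → 59; now {42}
insert 52 → {52, 42}
insert 68 → {68, 52, 42}
insert 80 → {80, 68, 52, 42}
pop-max → 80; now {68, 52, 42}
pop-max → 68; now {52, 42}
insert 79 → {79, 52, 42}
insert 62 → {79, 62, 52, 42}

priority queue: 81 → 45 → 43 → 41 → 77 → 59 → 80 → 68; FIFO queue: 41, 43, 45, 81, 77, 59, 42, 52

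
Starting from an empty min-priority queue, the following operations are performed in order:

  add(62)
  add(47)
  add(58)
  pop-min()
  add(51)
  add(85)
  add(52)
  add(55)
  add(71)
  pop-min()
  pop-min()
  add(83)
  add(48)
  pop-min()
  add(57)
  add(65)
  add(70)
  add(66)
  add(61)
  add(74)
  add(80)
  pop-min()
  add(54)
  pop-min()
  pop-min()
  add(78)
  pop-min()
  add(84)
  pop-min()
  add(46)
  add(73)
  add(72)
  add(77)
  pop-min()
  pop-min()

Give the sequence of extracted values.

insert 62 → {62}
insert 47 → {47, 62}
insert 58 → {47, 58, 62}
pop-min → 47; now {58, 62}
insert 51 → {51, 58, 62}
insert 85 → {51, 58, 62, 85}
insert 52 → {51, 52, 58, 62, 85}
insert 55 → {51, 52, 55, 58, 62, 85}
insert 71 → {51, 52, 55, 58, 62, 71, 85}
pop-min → 51; now {52, 55, 58, 62, 71, 85}
pop-min → 52; now {55, 58, 62, 71, 85}
insert 83 → {55, 58, 62, 71, 83, 85}
insert 48 → {48, 55, 58, 62, 71, 83, 85}
pop-min → 48; now {55, 58, 62, 71, 83, 85}
insert 57 → {55, 57, 58, 62, 71, 83, 85}
insert 65 → {55, 57, 58, 62, 65, 71, 83, 85}
insert 70 → {55, 57, 58, 62, 65, 70, 71, 83, 85}
insert 66 → {55, 57, 58, 62, 65, 66, 70, 71, 83, 85}
insert 61 → {55, 57, 58, 61, 62, 65, 66, 70, 71, 83, 85}
insert 74 → {55, 57, 58, 61, 62, 65, 66, 70, 71, 74, 83, 85}
insert 80 → {55, 57, 58, 61, 62, 65, 66, 70, 71, 74, 80, 83, 85}
pop-min → 55; now {57, 58, 61, 62, 65, 66, 70, 71, 74, 80, 83, 85}
insert 54 → {54, 57, 58, 61, 62, 65, 66, 70, 71, 74, 80, 83, 85}
pop-min → 54; now {57, 58, 61, 62, 65, 66, 70, 71, 74, 80, 83, 85}
pop-min → 57; now {58, 61, 62, 65, 66, 70, 71, 74, 80, 83, 85}
insert 78 → {58, 61, 62, 65, 66, 70, 71, 74, 78, 80, 83, 85}
pop-min → 58; now {61, 62, 65, 66, 70, 71, 74, 78, 80, 83, 85}
insert 84 → {61, 62, 65, 66, 70, 71, 74, 78, 80, 83, 84, 85}
pop-min → 61; now {62, 65, 66, 70, 71, 74, 78, 80, 83, 84, 85}
insert 46 → {46, 62, 65, 66, 70, 71, 74, 78, 80, 83, 84, 85}
insert 73 → {46, 62, 65, 66, 70, 71, 73, 74, 78, 80, 83, 84, 85}
insert 72 → {46, 62, 65, 66, 70, 71, 72, 73, 74, 78, 80, 83, 84, 85}
insert 77 → {46, 62, 65, 66, 70, 71, 72, 73, 74, 77, 78, 80, 83, 84, 85}
pop-min → 46; now {62, 65, 66, 70, 71, 72, 73, 74, 77, 78, 80, 83, 84, 85}
pop-min → 62; now {65, 66, 70, 71, 72, 73, 74, 77, 78, 80, 83, 84, 85}

47, 51, 52, 48, 55, 54, 57, 58, 61, 46, 62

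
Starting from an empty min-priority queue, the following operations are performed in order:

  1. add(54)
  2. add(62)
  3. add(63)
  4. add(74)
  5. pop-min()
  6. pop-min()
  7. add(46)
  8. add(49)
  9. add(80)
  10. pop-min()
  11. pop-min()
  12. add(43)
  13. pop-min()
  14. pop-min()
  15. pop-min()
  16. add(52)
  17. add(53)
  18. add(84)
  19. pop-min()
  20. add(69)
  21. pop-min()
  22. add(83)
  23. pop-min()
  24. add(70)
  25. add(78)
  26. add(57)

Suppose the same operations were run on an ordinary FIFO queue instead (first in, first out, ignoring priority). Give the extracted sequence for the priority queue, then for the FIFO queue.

insert 54 → {54}
insert 62 → {54, 62}
insert 63 → {54, 62, 63}
insert 74 → {54, 62, 63, 74}
pop-min → 54; now {62, 63, 74}
pop-min → 62; now {63, 74}
insert 46 → {46, 63, 74}
insert 49 → {46, 49, 63, 74}
insert 80 → {46, 49, 63, 74, 80}
pop-min → 46; now {49, 63, 74, 80}
pop-min → 49; now {63, 74, 80}
insert 43 → {43, 63, 74, 80}
pop-min → 43; now {63, 74, 80}
pop-min → 63; now {74, 80}
pop-min → 74; now {80}
insert 52 → {52, 80}
insert 53 → {52, 53, 80}
insert 84 → {52, 53, 80, 84}
pop-min → 52; now {53, 80, 84}
insert 69 → {53, 69, 80, 84}
pop-min → 53; now {69, 80, 84}
insert 83 → {69, 80, 83, 84}
pop-min → 69; now {80, 83, 84}
insert 70 → {70, 80, 83, 84}
insert 78 → {70, 78, 80, 83, 84}
insert 57 → {57, 70, 78, 80, 83, 84}

priority queue: 54 → 62 → 46 → 49 → 43 → 63 → 74 → 52 → 53 → 69; FIFO queue: [54, 62, 63, 74, 46, 49, 80, 43, 52, 53]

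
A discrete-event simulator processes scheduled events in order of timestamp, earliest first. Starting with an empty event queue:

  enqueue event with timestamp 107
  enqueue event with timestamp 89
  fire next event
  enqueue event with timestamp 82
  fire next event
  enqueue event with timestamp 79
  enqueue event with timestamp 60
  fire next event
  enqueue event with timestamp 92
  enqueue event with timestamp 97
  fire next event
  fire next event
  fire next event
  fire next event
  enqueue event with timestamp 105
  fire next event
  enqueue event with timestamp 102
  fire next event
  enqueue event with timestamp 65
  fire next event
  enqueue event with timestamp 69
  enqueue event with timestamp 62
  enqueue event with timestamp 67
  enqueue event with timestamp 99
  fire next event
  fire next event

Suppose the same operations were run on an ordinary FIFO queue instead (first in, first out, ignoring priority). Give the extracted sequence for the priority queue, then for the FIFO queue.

priority queue: 89 → 82 → 60 → 79 → 92 → 97 → 107 → 105 → 102 → 65 → 62 → 67; FIFO queue: [107, 89, 82, 79, 60, 92, 97, 105, 102, 65, 69, 62]

insert 107 → {107}
insert 89 → {89, 107}
fire next event → 89; now {107}
insert 82 → {82, 107}
fire next event → 82; now {107}
insert 79 → {79, 107}
insert 60 → {60, 79, 107}
fire next event → 60; now {79, 107}
insert 92 → {79, 92, 107}
insert 97 → {79, 92, 97, 107}
fire next event → 79; now {92, 97, 107}
fire next event → 92; now {97, 107}
fire next event → 97; now {107}
fire next event → 107; now {}
insert 105 → {105}
fire next event → 105; now {}
insert 102 → {102}
fire next event → 102; now {}
insert 65 → {65}
fire next event → 65; now {}
insert 69 → {69}
insert 62 → {62, 69}
insert 67 → {62, 67, 69}
insert 99 → {62, 67, 69, 99}
fire next event → 62; now {67, 69, 99}
fire next event → 67; now {69, 99}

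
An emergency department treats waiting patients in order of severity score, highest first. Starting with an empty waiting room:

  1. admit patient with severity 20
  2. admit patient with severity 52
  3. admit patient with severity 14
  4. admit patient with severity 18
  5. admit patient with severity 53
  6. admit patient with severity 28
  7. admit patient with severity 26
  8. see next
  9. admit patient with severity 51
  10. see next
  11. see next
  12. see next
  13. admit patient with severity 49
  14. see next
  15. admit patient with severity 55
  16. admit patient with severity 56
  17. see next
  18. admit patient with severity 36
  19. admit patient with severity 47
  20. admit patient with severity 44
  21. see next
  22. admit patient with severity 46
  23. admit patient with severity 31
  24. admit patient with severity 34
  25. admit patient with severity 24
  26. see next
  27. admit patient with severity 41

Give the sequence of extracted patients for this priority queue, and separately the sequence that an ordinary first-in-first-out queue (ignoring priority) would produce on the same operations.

insert 20 → {20}
insert 52 → {52, 20}
insert 14 → {52, 20, 14}
insert 18 → {52, 20, 18, 14}
insert 53 → {53, 52, 20, 18, 14}
insert 28 → {53, 52, 28, 20, 18, 14}
insert 26 → {53, 52, 28, 26, 20, 18, 14}
see next → 53; now {52, 28, 26, 20, 18, 14}
insert 51 → {52, 51, 28, 26, 20, 18, 14}
see next → 52; now {51, 28, 26, 20, 18, 14}
see next → 51; now {28, 26, 20, 18, 14}
see next → 28; now {26, 20, 18, 14}
insert 49 → {49, 26, 20, 18, 14}
see next → 49; now {26, 20, 18, 14}
insert 55 → {55, 26, 20, 18, 14}
insert 56 → {56, 55, 26, 20, 18, 14}
see next → 56; now {55, 26, 20, 18, 14}
insert 36 → {55, 36, 26, 20, 18, 14}
insert 47 → {55, 47, 36, 26, 20, 18, 14}
insert 44 → {55, 47, 44, 36, 26, 20, 18, 14}
see next → 55; now {47, 44, 36, 26, 20, 18, 14}
insert 46 → {47, 46, 44, 36, 26, 20, 18, 14}
insert 31 → {47, 46, 44, 36, 31, 26, 20, 18, 14}
insert 34 → {47, 46, 44, 36, 34, 31, 26, 20, 18, 14}
insert 24 → {47, 46, 44, 36, 34, 31, 26, 24, 20, 18, 14}
see next → 47; now {46, 44, 36, 34, 31, 26, 24, 20, 18, 14}
insert 41 → {46, 44, 41, 36, 34, 31, 26, 24, 20, 18, 14}

priority queue: [53, 52, 51, 28, 49, 56, 55, 47]; FIFO queue: 20 → 52 → 14 → 18 → 53 → 28 → 26 → 51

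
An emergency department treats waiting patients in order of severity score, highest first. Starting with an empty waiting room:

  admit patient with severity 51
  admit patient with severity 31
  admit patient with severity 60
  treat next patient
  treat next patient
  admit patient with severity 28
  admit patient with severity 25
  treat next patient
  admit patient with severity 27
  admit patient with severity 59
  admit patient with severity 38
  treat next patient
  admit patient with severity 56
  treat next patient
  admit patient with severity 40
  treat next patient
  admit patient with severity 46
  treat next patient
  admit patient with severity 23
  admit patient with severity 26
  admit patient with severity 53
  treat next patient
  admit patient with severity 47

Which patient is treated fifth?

insert 51 → {51}
insert 31 → {51, 31}
insert 60 → {60, 51, 31}
treat next patient → 60; now {51, 31}
treat next patient → 51; now {31}
insert 28 → {31, 28}
insert 25 → {31, 28, 25}
treat next patient → 31; now {28, 25}
insert 27 → {28, 27, 25}
insert 59 → {59, 28, 27, 25}
insert 38 → {59, 38, 28, 27, 25}
treat next patient → 59; now {38, 28, 27, 25}
insert 56 → {56, 38, 28, 27, 25}
treat next patient → 56; now {38, 28, 27, 25}
insert 40 → {40, 38, 28, 27, 25}
treat next patient → 40; now {38, 28, 27, 25}
insert 46 → {46, 38, 28, 27, 25}
treat next patient → 46; now {38, 28, 27, 25}
insert 23 → {38, 28, 27, 25, 23}
insert 26 → {38, 28, 27, 26, 25, 23}
insert 53 → {53, 38, 28, 27, 26, 25, 23}
treat next patient → 53; now {38, 28, 27, 26, 25, 23}
insert 47 → {47, 38, 28, 27, 26, 25, 23}

56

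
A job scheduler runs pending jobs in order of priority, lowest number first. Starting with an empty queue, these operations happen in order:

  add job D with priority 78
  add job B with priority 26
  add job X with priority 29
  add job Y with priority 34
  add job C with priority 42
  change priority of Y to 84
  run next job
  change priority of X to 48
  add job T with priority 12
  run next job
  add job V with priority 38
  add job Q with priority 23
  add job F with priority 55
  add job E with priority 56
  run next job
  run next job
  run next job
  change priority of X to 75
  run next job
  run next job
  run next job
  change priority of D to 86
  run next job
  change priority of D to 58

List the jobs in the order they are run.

B → T → Q → V → C → F → E → X → Y

add D (priority 78) → {D:78}
add B (priority 26) → {B:26, D:78}
add X (priority 29) → {B:26, X:29, D:78}
add Y (priority 34) → {B:26, X:29, Y:34, D:78}
add C (priority 42) → {B:26, X:29, Y:34, C:42, D:78}
update Y to priority 84 → {B:26, X:29, C:42, D:78, Y:84}
run next job → B; now {X:29, C:42, D:78, Y:84}
update X to priority 48 → {C:42, X:48, D:78, Y:84}
add T (priority 12) → {T:12, C:42, X:48, D:78, Y:84}
run next job → T; now {C:42, X:48, D:78, Y:84}
add V (priority 38) → {V:38, C:42, X:48, D:78, Y:84}
add Q (priority 23) → {Q:23, V:38, C:42, X:48, D:78, Y:84}
add F (priority 55) → {Q:23, V:38, C:42, X:48, F:55, D:78, Y:84}
add E (priority 56) → {Q:23, V:38, C:42, X:48, F:55, E:56, D:78, Y:84}
run next job → Q; now {V:38, C:42, X:48, F:55, E:56, D:78, Y:84}
run next job → V; now {C:42, X:48, F:55, E:56, D:78, Y:84}
run next job → C; now {X:48, F:55, E:56, D:78, Y:84}
update X to priority 75 → {F:55, E:56, X:75, D:78, Y:84}
run next job → F; now {E:56, X:75, D:78, Y:84}
run next job → E; now {X:75, D:78, Y:84}
run next job → X; now {D:78, Y:84}
update D to priority 86 → {Y:84, D:86}
run next job → Y; now {D:86}
update D to priority 58 → {D:58}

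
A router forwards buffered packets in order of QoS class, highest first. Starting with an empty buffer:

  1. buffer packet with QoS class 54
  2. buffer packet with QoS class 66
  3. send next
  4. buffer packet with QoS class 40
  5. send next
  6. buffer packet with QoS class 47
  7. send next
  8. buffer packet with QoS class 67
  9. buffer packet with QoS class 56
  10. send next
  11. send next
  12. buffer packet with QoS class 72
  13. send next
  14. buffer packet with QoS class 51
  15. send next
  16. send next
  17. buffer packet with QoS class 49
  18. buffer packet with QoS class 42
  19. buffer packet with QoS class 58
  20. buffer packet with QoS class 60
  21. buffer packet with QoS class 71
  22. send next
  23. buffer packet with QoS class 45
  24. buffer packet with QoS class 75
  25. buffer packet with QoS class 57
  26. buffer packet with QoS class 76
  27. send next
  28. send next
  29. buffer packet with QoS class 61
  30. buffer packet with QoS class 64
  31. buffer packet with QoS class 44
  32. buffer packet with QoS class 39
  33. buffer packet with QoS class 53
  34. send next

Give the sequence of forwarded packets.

insert 54 → {54}
insert 66 → {66, 54}
send next → 66; now {54}
insert 40 → {54, 40}
send next → 54; now {40}
insert 47 → {47, 40}
send next → 47; now {40}
insert 67 → {67, 40}
insert 56 → {67, 56, 40}
send next → 67; now {56, 40}
send next → 56; now {40}
insert 72 → {72, 40}
send next → 72; now {40}
insert 51 → {51, 40}
send next → 51; now {40}
send next → 40; now {}
insert 49 → {49}
insert 42 → {49, 42}
insert 58 → {58, 49, 42}
insert 60 → {60, 58, 49, 42}
insert 71 → {71, 60, 58, 49, 42}
send next → 71; now {60, 58, 49, 42}
insert 45 → {60, 58, 49, 45, 42}
insert 75 → {75, 60, 58, 49, 45, 42}
insert 57 → {75, 60, 58, 57, 49, 45, 42}
insert 76 → {76, 75, 60, 58, 57, 49, 45, 42}
send next → 76; now {75, 60, 58, 57, 49, 45, 42}
send next → 75; now {60, 58, 57, 49, 45, 42}
insert 61 → {61, 60, 58, 57, 49, 45, 42}
insert 64 → {64, 61, 60, 58, 57, 49, 45, 42}
insert 44 → {64, 61, 60, 58, 57, 49, 45, 44, 42}
insert 39 → {64, 61, 60, 58, 57, 49, 45, 44, 42, 39}
insert 53 → {64, 61, 60, 58, 57, 53, 49, 45, 44, 42, 39}
send next → 64; now {61, 60, 58, 57, 53, 49, 45, 44, 42, 39}

66 → 54 → 47 → 67 → 56 → 72 → 51 → 40 → 71 → 76 → 75 → 64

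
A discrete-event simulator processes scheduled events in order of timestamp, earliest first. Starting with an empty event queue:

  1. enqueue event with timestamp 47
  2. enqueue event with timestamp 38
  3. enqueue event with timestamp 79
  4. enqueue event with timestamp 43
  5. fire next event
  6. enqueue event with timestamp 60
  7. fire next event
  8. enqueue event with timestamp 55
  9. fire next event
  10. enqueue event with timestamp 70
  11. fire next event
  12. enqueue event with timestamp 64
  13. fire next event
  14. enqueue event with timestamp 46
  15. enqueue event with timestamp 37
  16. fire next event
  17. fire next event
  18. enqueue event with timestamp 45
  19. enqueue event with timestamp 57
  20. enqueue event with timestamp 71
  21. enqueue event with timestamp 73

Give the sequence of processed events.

38 → 43 → 47 → 55 → 60 → 37 → 46

insert 47 → {47}
insert 38 → {38, 47}
insert 79 → {38, 47, 79}
insert 43 → {38, 43, 47, 79}
fire next event → 38; now {43, 47, 79}
insert 60 → {43, 47, 60, 79}
fire next event → 43; now {47, 60, 79}
insert 55 → {47, 55, 60, 79}
fire next event → 47; now {55, 60, 79}
insert 70 → {55, 60, 70, 79}
fire next event → 55; now {60, 70, 79}
insert 64 → {60, 64, 70, 79}
fire next event → 60; now {64, 70, 79}
insert 46 → {46, 64, 70, 79}
insert 37 → {37, 46, 64, 70, 79}
fire next event → 37; now {46, 64, 70, 79}
fire next event → 46; now {64, 70, 79}
insert 45 → {45, 64, 70, 79}
insert 57 → {45, 57, 64, 70, 79}
insert 71 → {45, 57, 64, 70, 71, 79}
insert 73 → {45, 57, 64, 70, 71, 73, 79}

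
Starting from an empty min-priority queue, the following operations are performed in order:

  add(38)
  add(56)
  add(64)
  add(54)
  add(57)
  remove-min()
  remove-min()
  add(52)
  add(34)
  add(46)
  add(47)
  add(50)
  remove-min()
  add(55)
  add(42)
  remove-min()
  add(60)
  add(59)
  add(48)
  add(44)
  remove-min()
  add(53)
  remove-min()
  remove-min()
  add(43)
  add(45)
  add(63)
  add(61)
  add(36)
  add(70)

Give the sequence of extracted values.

[38, 54, 34, 42, 44, 46, 47]

insert 38 → {38}
insert 56 → {38, 56}
insert 64 → {38, 56, 64}
insert 54 → {38, 54, 56, 64}
insert 57 → {38, 54, 56, 57, 64}
remove-min → 38; now {54, 56, 57, 64}
remove-min → 54; now {56, 57, 64}
insert 52 → {52, 56, 57, 64}
insert 34 → {34, 52, 56, 57, 64}
insert 46 → {34, 46, 52, 56, 57, 64}
insert 47 → {34, 46, 47, 52, 56, 57, 64}
insert 50 → {34, 46, 47, 50, 52, 56, 57, 64}
remove-min → 34; now {46, 47, 50, 52, 56, 57, 64}
insert 55 → {46, 47, 50, 52, 55, 56, 57, 64}
insert 42 → {42, 46, 47, 50, 52, 55, 56, 57, 64}
remove-min → 42; now {46, 47, 50, 52, 55, 56, 57, 64}
insert 60 → {46, 47, 50, 52, 55, 56, 57, 60, 64}
insert 59 → {46, 47, 50, 52, 55, 56, 57, 59, 60, 64}
insert 48 → {46, 47, 48, 50, 52, 55, 56, 57, 59, 60, 64}
insert 44 → {44, 46, 47, 48, 50, 52, 55, 56, 57, 59, 60, 64}
remove-min → 44; now {46, 47, 48, 50, 52, 55, 56, 57, 59, 60, 64}
insert 53 → {46, 47, 48, 50, 52, 53, 55, 56, 57, 59, 60, 64}
remove-min → 46; now {47, 48, 50, 52, 53, 55, 56, 57, 59, 60, 64}
remove-min → 47; now {48, 50, 52, 53, 55, 56, 57, 59, 60, 64}
insert 43 → {43, 48, 50, 52, 53, 55, 56, 57, 59, 60, 64}
insert 45 → {43, 45, 48, 50, 52, 53, 55, 56, 57, 59, 60, 64}
insert 63 → {43, 45, 48, 50, 52, 53, 55, 56, 57, 59, 60, 63, 64}
insert 61 → {43, 45, 48, 50, 52, 53, 55, 56, 57, 59, 60, 61, 63, 64}
insert 36 → {36, 43, 45, 48, 50, 52, 53, 55, 56, 57, 59, 60, 61, 63, 64}
insert 70 → {36, 43, 45, 48, 50, 52, 53, 55, 56, 57, 59, 60, 61, 63, 64, 70}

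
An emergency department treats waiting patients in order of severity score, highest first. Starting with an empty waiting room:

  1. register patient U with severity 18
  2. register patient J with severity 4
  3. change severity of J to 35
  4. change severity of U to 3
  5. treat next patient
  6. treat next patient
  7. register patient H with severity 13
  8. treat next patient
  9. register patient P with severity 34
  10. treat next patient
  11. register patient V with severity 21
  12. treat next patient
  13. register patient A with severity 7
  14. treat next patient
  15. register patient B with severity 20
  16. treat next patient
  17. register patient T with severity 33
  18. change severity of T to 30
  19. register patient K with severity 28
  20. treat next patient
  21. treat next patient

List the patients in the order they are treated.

add U (severity 18) → {U:18}
add J (severity 4) → {U:18, J:4}
update J to severity 35 → {J:35, U:18}
update U to severity 3 → {J:35, U:3}
treat next patient → J; now {U:3}
treat next patient → U; now {}
add H (severity 13) → {H:13}
treat next patient → H; now {}
add P (severity 34) → {P:34}
treat next patient → P; now {}
add V (severity 21) → {V:21}
treat next patient → V; now {}
add A (severity 7) → {A:7}
treat next patient → A; now {}
add B (severity 20) → {B:20}
treat next patient → B; now {}
add T (severity 33) → {T:33}
update T to severity 30 → {T:30}
add K (severity 28) → {T:30, K:28}
treat next patient → T; now {K:28}
treat next patient → K; now {}

J, U, H, P, V, A, B, T, K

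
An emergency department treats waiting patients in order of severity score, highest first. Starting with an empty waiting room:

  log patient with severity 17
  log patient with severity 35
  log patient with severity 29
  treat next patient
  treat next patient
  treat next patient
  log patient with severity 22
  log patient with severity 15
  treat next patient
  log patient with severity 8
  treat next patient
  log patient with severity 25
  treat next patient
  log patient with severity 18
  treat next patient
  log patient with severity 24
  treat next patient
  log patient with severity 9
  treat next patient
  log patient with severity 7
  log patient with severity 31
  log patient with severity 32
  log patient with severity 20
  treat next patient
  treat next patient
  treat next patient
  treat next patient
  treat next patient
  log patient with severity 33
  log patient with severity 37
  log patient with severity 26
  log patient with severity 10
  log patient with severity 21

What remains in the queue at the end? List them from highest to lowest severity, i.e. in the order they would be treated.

insert 17 → {17}
insert 35 → {35, 17}
insert 29 → {35, 29, 17}
treat next patient → 35; now {29, 17}
treat next patient → 29; now {17}
treat next patient → 17; now {}
insert 22 → {22}
insert 15 → {22, 15}
treat next patient → 22; now {15}
insert 8 → {15, 8}
treat next patient → 15; now {8}
insert 25 → {25, 8}
treat next patient → 25; now {8}
insert 18 → {18, 8}
treat next patient → 18; now {8}
insert 24 → {24, 8}
treat next patient → 24; now {8}
insert 9 → {9, 8}
treat next patient → 9; now {8}
insert 7 → {8, 7}
insert 31 → {31, 8, 7}
insert 32 → {32, 31, 8, 7}
insert 20 → {32, 31, 20, 8, 7}
treat next patient → 32; now {31, 20, 8, 7}
treat next patient → 31; now {20, 8, 7}
treat next patient → 20; now {8, 7}
treat next patient → 8; now {7}
treat next patient → 7; now {}
insert 33 → {33}
insert 37 → {37, 33}
insert 26 → {37, 33, 26}
insert 10 → {37, 33, 26, 10}
insert 21 → {37, 33, 26, 21, 10}

[37, 33, 26, 21, 10]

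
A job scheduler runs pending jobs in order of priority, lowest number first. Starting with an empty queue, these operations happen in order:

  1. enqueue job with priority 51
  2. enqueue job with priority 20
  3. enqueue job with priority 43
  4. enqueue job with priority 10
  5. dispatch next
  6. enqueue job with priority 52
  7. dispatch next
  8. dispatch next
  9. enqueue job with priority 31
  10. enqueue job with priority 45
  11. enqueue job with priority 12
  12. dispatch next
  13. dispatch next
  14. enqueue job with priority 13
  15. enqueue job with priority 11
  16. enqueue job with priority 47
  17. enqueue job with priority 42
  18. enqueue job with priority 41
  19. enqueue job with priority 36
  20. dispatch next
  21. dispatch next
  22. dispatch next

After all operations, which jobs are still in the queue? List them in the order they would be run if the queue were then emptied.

41, 42, 45, 47, 51, 52

insert 51 → {51}
insert 20 → {20, 51}
insert 43 → {20, 43, 51}
insert 10 → {10, 20, 43, 51}
dispatch next → 10; now {20, 43, 51}
insert 52 → {20, 43, 51, 52}
dispatch next → 20; now {43, 51, 52}
dispatch next → 43; now {51, 52}
insert 31 → {31, 51, 52}
insert 45 → {31, 45, 51, 52}
insert 12 → {12, 31, 45, 51, 52}
dispatch next → 12; now {31, 45, 51, 52}
dispatch next → 31; now {45, 51, 52}
insert 13 → {13, 45, 51, 52}
insert 11 → {11, 13, 45, 51, 52}
insert 47 → {11, 13, 45, 47, 51, 52}
insert 42 → {11, 13, 42, 45, 47, 51, 52}
insert 41 → {11, 13, 41, 42, 45, 47, 51, 52}
insert 36 → {11, 13, 36, 41, 42, 45, 47, 51, 52}
dispatch next → 11; now {13, 36, 41, 42, 45, 47, 51, 52}
dispatch next → 13; now {36, 41, 42, 45, 47, 51, 52}
dispatch next → 36; now {41, 42, 45, 47, 51, 52}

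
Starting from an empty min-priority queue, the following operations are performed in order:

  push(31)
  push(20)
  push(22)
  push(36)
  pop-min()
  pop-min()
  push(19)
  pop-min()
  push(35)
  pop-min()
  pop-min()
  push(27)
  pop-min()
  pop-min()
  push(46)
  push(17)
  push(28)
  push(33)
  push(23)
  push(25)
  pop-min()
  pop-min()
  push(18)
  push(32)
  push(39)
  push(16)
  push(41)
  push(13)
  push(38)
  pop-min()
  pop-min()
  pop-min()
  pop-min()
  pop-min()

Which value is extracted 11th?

16

insert 31 → {31}
insert 20 → {20, 31}
insert 22 → {20, 22, 31}
insert 36 → {20, 22, 31, 36}
pop-min → 20; now {22, 31, 36}
pop-min → 22; now {31, 36}
insert 19 → {19, 31, 36}
pop-min → 19; now {31, 36}
insert 35 → {31, 35, 36}
pop-min → 31; now {35, 36}
pop-min → 35; now {36}
insert 27 → {27, 36}
pop-min → 27; now {36}
pop-min → 36; now {}
insert 46 → {46}
insert 17 → {17, 46}
insert 28 → {17, 28, 46}
insert 33 → {17, 28, 33, 46}
insert 23 → {17, 23, 28, 33, 46}
insert 25 → {17, 23, 25, 28, 33, 46}
pop-min → 17; now {23, 25, 28, 33, 46}
pop-min → 23; now {25, 28, 33, 46}
insert 18 → {18, 25, 28, 33, 46}
insert 32 → {18, 25, 28, 32, 33, 46}
insert 39 → {18, 25, 28, 32, 33, 39, 46}
insert 16 → {16, 18, 25, 28, 32, 33, 39, 46}
insert 41 → {16, 18, 25, 28, 32, 33, 39, 41, 46}
insert 13 → {13, 16, 18, 25, 28, 32, 33, 39, 41, 46}
insert 38 → {13, 16, 18, 25, 28, 32, 33, 38, 39, 41, 46}
pop-min → 13; now {16, 18, 25, 28, 32, 33, 38, 39, 41, 46}
pop-min → 16; now {18, 25, 28, 32, 33, 38, 39, 41, 46}
pop-min → 18; now {25, 28, 32, 33, 38, 39, 41, 46}
pop-min → 25; now {28, 32, 33, 38, 39, 41, 46}
pop-min → 28; now {32, 33, 38, 39, 41, 46}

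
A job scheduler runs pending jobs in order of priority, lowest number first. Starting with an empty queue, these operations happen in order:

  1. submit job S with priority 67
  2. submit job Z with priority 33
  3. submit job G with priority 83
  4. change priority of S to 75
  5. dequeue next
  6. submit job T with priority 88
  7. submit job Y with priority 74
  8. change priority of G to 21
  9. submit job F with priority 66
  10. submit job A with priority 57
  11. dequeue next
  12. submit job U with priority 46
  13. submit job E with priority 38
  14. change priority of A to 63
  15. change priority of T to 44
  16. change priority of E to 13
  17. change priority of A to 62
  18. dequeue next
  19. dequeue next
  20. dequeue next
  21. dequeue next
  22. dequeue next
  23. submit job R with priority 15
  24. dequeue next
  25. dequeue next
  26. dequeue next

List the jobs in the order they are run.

add S (priority 67) → {S:67}
add Z (priority 33) → {Z:33, S:67}
add G (priority 83) → {Z:33, S:67, G:83}
update S to priority 75 → {Z:33, S:75, G:83}
dequeue next → Z; now {S:75, G:83}
add T (priority 88) → {S:75, G:83, T:88}
add Y (priority 74) → {Y:74, S:75, G:83, T:88}
update G to priority 21 → {G:21, Y:74, S:75, T:88}
add F (priority 66) → {G:21, F:66, Y:74, S:75, T:88}
add A (priority 57) → {G:21, A:57, F:66, Y:74, S:75, T:88}
dequeue next → G; now {A:57, F:66, Y:74, S:75, T:88}
add U (priority 46) → {U:46, A:57, F:66, Y:74, S:75, T:88}
add E (priority 38) → {E:38, U:46, A:57, F:66, Y:74, S:75, T:88}
update A to priority 63 → {E:38, U:46, A:63, F:66, Y:74, S:75, T:88}
update T to priority 44 → {E:38, T:44, U:46, A:63, F:66, Y:74, S:75}
update E to priority 13 → {E:13, T:44, U:46, A:63, F:66, Y:74, S:75}
update A to priority 62 → {E:13, T:44, U:46, A:62, F:66, Y:74, S:75}
dequeue next → E; now {T:44, U:46, A:62, F:66, Y:74, S:75}
dequeue next → T; now {U:46, A:62, F:66, Y:74, S:75}
dequeue next → U; now {A:62, F:66, Y:74, S:75}
dequeue next → A; now {F:66, Y:74, S:75}
dequeue next → F; now {Y:74, S:75}
add R (priority 15) → {R:15, Y:74, S:75}
dequeue next → R; now {Y:74, S:75}
dequeue next → Y; now {S:75}
dequeue next → S; now {}

Z → G → E → T → U → A → F → R → Y → S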